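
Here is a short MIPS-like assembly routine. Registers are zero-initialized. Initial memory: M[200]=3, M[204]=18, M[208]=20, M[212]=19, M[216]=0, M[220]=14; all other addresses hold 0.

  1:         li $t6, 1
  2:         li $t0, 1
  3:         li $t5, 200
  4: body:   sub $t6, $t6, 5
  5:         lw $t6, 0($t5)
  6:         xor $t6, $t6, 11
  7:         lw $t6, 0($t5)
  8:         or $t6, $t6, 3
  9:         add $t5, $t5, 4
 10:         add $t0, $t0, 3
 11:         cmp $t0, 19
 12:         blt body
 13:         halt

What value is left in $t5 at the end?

li $t6, 1 → $t6=1
li $t0, 1 → $t0=1
li $t5, 200 → $t5=200
sub $t6, $t6, 5 → $t6=1-5=-4
lw $t6, 0($t5) → $t6=M[200]=3
xor $t6, $t6, 11 → $t6=3^11=8
lw $t6, 0($t5) → $t6=M[200]=3
or $t6, $t6, 3 → $t6=3|3=3
add $t5, $t5, 4 → $t5=200+4=204
add $t0, $t0, 3 → $t0=1+3=4
cmp $t0, 19  (cmp 4,19)
blt body: taken
sub $t6, $t6, 5 → $t6=3-5=-2
lw $t6, 0($t5) → $t6=M[204]=18
xor $t6, $t6, 11 → $t6=18^11=25
lw $t6, 0($t5) → $t6=M[204]=18
or $t6, $t6, 3 → $t6=18|3=19
add $t5, $t5, 4 → $t5=204+4=208
add $t0, $t0, 3 → $t0=4+3=7
cmp $t0, 19  (cmp 7,19)
blt body: taken
sub $t6, $t6, 5 → $t6=19-5=14
lw $t6, 0($t5) → $t6=M[208]=20
xor $t6, $t6, 11 → $t6=20^11=31
lw $t6, 0($t5) → $t6=M[208]=20
or $t6, $t6, 3 → $t6=20|3=23
add $t5, $t5, 4 → $t5=208+4=212
add $t0, $t0, 3 → $t0=7+3=10
cmp $t0, 19  (cmp 10,19)
blt body: taken
sub $t6, $t6, 5 → $t6=23-5=18
lw $t6, 0($t5) → $t6=M[212]=19
xor $t6, $t6, 11 → $t6=19^11=24
lw $t6, 0($t5) → $t6=M[212]=19
or $t6, $t6, 3 → $t6=19|3=19
add $t5, $t5, 4 → $t5=212+4=216
add $t0, $t0, 3 → $t0=10+3=13
cmp $t0, 19  (cmp 13,19)
blt body: taken
sub $t6, $t6, 5 → $t6=19-5=14
lw $t6, 0($t5) → $t6=M[216]=0
xor $t6, $t6, 11 → $t6=0^11=11
lw $t6, 0($t5) → $t6=M[216]=0
or $t6, $t6, 3 → $t6=0|3=3
add $t5, $t5, 4 → $t5=216+4=220
add $t0, $t0, 3 → $t0=13+3=16
cmp $t0, 19  (cmp 16,19)
blt body: taken
sub $t6, $t6, 5 → $t6=3-5=-2
lw $t6, 0($t5) → $t6=M[220]=14
xor $t6, $t6, 11 → $t6=14^11=5
lw $t6, 0($t5) → $t6=M[220]=14
or $t6, $t6, 3 → $t6=14|3=15
add $t5, $t5, 4 → $t5=220+4=224
add $t0, $t0, 3 → $t0=16+3=19
cmp $t0, 19  (cmp 19,19)
blt body: not taken
halt.

224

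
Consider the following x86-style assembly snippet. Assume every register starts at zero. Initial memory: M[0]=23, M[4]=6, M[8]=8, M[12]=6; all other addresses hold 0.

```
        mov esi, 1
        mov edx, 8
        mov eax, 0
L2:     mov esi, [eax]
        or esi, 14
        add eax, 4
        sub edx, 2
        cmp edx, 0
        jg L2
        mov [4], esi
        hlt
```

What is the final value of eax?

16

after mov esi, 1: esi=1
after mov edx, 8: edx=8
after mov eax, 0: eax=0
after mov esi, [eax]: esi=M[0]=23
after or esi, 14: esi=23|14=31
after add eax, 4: eax=0+4=4
after sub edx, 2: edx=8-2=6
cmp edx, 0  (cmp 6,0)
jg L2: taken
after mov esi, [eax]: esi=M[4]=6
after or esi, 14: esi=6|14=14
after add eax, 4: eax=4+4=8
after sub edx, 2: edx=6-2=4
cmp edx, 0  (cmp 4,0)
jg L2: taken
after mov esi, [eax]: esi=M[8]=8
after or esi, 14: esi=8|14=14
after add eax, 4: eax=8+4=12
after sub edx, 2: edx=4-2=2
cmp edx, 0  (cmp 2,0)
jg L2: taken
after mov esi, [eax]: esi=M[12]=6
after or esi, 14: esi=6|14=14
after add eax, 4: eax=12+4=16
after sub edx, 2: edx=2-2=0
cmp edx, 0  (cmp 0,0)
jg L2: not taken
mov [4], esi → M[4]=14
halt.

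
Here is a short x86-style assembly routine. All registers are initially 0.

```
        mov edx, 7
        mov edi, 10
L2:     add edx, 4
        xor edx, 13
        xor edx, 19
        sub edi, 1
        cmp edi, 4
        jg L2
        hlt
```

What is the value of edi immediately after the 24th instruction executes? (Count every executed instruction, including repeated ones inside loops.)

6

mov edx, 7 → edx=7
mov edi, 10 → edi=10
add edx, 4 → edx=7+4=11
xor edx, 13 → edx=11^13=6
xor edx, 19 → edx=6^19=21
sub edi, 1 → edi=10-1=9
cmp edi, 4  (cmp 9,4)
jg L2: taken
add edx, 4 → edx=21+4=25
xor edx, 13 → edx=25^13=20
xor edx, 19 → edx=20^19=7
sub edi, 1 → edi=9-1=8
cmp edi, 4  (cmp 8,4)
jg L2: taken
add edx, 4 → edx=7+4=11
xor edx, 13 → edx=11^13=6
xor edx, 19 → edx=6^19=21
sub edi, 1 → edi=8-1=7
cmp edi, 4  (cmp 7,4)
jg L2: taken
add edx, 4 → edx=21+4=25
xor edx, 13 → edx=25^13=20
xor edx, 19 → edx=20^19=7
sub edi, 1 → edi=7-1=6
After step 24: edi = 6.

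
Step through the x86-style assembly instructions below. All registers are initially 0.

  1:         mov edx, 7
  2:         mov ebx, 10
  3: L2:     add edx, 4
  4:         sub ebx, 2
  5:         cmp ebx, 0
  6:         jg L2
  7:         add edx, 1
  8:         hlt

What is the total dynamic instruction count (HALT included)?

mov edx, 7 → edx=7
mov ebx, 10 → ebx=10
add edx, 4 → edx=7+4=11
sub ebx, 2 → ebx=10-2=8
cmp ebx, 0  (cmp 8,0)
jg L2: taken
add edx, 4 → edx=11+4=15
sub ebx, 2 → ebx=8-2=6
cmp ebx, 0  (cmp 6,0)
jg L2: taken
add edx, 4 → edx=15+4=19
sub ebx, 2 → ebx=6-2=4
cmp ebx, 0  (cmp 4,0)
jg L2: taken
add edx, 4 → edx=19+4=23
sub ebx, 2 → ebx=4-2=2
cmp ebx, 0  (cmp 2,0)
jg L2: taken
add edx, 4 → edx=23+4=27
sub ebx, 2 → ebx=2-2=0
cmp ebx, 0  (cmp 0,0)
jg L2: not taken
add edx, 1 → edx=27+1=28
halt.
Total executed instructions: 24.

24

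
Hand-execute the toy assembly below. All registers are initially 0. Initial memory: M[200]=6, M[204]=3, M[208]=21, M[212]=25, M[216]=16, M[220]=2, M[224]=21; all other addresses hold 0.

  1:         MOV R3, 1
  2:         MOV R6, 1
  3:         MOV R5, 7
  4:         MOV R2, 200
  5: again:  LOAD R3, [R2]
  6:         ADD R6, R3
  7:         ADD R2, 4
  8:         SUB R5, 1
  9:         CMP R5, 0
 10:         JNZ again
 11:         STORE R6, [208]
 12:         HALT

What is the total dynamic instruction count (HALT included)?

after MOV R3, 1: R3=1
after MOV R6, 1: R6=1
after MOV R5, 7: R5=7
after MOV R2, 200: R2=200
after LOAD R3, [R2]: R3=M[200]=6
after ADD R6, R3: R6=1+6=7
after ADD R2, 4: R2=200+4=204
after SUB R5, 1: R5=7-1=6
CMP R5, 0  (cmp 6,0)
JNZ again: taken
after LOAD R3, [R2]: R3=M[204]=3
after ADD R6, R3: R6=7+3=10
after ADD R2, 4: R2=204+4=208
after SUB R5, 1: R5=6-1=5
CMP R5, 0  (cmp 5,0)
JNZ again: taken
after LOAD R3, [R2]: R3=M[208]=21
after ADD R6, R3: R6=10+21=31
after ADD R2, 4: R2=208+4=212
after SUB R5, 1: R5=5-1=4
CMP R5, 0  (cmp 4,0)
JNZ again: taken
after LOAD R3, [R2]: R3=M[212]=25
after ADD R6, R3: R6=31+25=56
after ADD R2, 4: R2=212+4=216
after SUB R5, 1: R5=4-1=3
CMP R5, 0  (cmp 3,0)
JNZ again: taken
after LOAD R3, [R2]: R3=M[216]=16
after ADD R6, R3: R6=56+16=72
after ADD R2, 4: R2=216+4=220
after SUB R5, 1: R5=3-1=2
CMP R5, 0  (cmp 2,0)
JNZ again: taken
after LOAD R3, [R2]: R3=M[220]=2
after ADD R6, R3: R6=72+2=74
after ADD R2, 4: R2=220+4=224
after SUB R5, 1: R5=2-1=1
CMP R5, 0  (cmp 1,0)
JNZ again: taken
after LOAD R3, [R2]: R3=M[224]=21
after ADD R6, R3: R6=74+21=95
after ADD R2, 4: R2=224+4=228
after SUB R5, 1: R5=1-1=0
CMP R5, 0  (cmp 0,0)
JNZ again: not taken
STORE R6, [208] → M[208]=95
halt.
Total executed instructions: 48.

48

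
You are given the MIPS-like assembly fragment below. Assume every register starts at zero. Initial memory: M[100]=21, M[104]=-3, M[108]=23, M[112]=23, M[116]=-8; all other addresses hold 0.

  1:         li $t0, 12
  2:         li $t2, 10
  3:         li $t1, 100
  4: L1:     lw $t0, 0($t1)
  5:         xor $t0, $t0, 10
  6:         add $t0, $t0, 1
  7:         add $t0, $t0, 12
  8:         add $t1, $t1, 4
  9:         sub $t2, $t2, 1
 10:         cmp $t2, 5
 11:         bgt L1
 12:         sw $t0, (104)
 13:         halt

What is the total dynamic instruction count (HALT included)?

after li $t0, 12: $t0=12
after li $t2, 10: $t2=10
after li $t1, 100: $t1=100
after lw $t0, 0($t1): $t0=M[100]=21
after xor $t0, $t0, 10: $t0=21^10=31
after add $t0, $t0, 1: $t0=31+1=32
after add $t0, $t0, 12: $t0=32+12=44
after add $t1, $t1, 4: $t1=100+4=104
after sub $t2, $t2, 1: $t2=10-1=9
cmp $t2, 5  (cmp 9,5)
bgt L1: taken
after lw $t0, 0($t1): $t0=M[104]=-3
after xor $t0, $t0, 10: $t0=(-3)^10=-9
after add $t0, $t0, 1: $t0=(-9)+1=-8
after add $t0, $t0, 12: $t0=(-8)+12=4
after add $t1, $t1, 4: $t1=104+4=108
after sub $t2, $t2, 1: $t2=9-1=8
cmp $t2, 5  (cmp 8,5)
bgt L1: taken
after lw $t0, 0($t1): $t0=M[108]=23
after xor $t0, $t0, 10: $t0=23^10=29
after add $t0, $t0, 1: $t0=29+1=30
after add $t0, $t0, 12: $t0=30+12=42
after add $t1, $t1, 4: $t1=108+4=112
after sub $t2, $t2, 1: $t2=8-1=7
cmp $t2, 5  (cmp 7,5)
bgt L1: taken
after lw $t0, 0($t1): $t0=M[112]=23
after xor $t0, $t0, 10: $t0=23^10=29
after add $t0, $t0, 1: $t0=29+1=30
after add $t0, $t0, 12: $t0=30+12=42
after add $t1, $t1, 4: $t1=112+4=116
after sub $t2, $t2, 1: $t2=7-1=6
cmp $t2, 5  (cmp 6,5)
bgt L1: taken
after lw $t0, 0($t1): $t0=M[116]=-8
after xor $t0, $t0, 10: $t0=(-8)^10=-14
after add $t0, $t0, 1: $t0=(-14)+1=-13
after add $t0, $t0, 12: $t0=(-13)+12=-1
after add $t1, $t1, 4: $t1=116+4=120
after sub $t2, $t2, 1: $t2=6-1=5
cmp $t2, 5  (cmp 5,5)
bgt L1: not taken
sw $t0, (104) → M[104]=-1
halt.
Total executed instructions: 45.

45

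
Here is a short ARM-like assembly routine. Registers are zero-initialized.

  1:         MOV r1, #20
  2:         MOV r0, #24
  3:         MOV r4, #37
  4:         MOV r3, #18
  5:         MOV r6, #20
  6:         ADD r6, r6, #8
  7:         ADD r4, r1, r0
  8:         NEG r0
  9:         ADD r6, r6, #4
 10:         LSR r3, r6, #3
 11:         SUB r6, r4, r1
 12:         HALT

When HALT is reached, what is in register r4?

44

r1=20
r0=24
r4=37
r3=18
r6=20
r6=20+8=28
r4=20+24=44
r0=-(24)=-24
r6=28+4=32
r3=32>>3=4
r6=44-20=24
halt.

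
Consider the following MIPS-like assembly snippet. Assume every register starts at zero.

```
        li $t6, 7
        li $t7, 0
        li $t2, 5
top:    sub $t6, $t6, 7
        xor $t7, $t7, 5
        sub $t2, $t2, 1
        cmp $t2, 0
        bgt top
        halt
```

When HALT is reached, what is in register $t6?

-28

after li $t6, 7: $t6=7
after li $t7, 0: $t7=0
after li $t2, 5: $t2=5
after sub $t6, $t6, 7: $t6=7-7=0
after xor $t7, $t7, 5: $t7=0^5=5
after sub $t2, $t2, 1: $t2=5-1=4
cmp $t2, 0  (cmp 4,0)
bgt top: taken
after sub $t6, $t6, 7: $t6=0-7=-7
after xor $t7, $t7, 5: $t7=5^5=0
after sub $t2, $t2, 1: $t2=4-1=3
cmp $t2, 0  (cmp 3,0)
bgt top: taken
after sub $t6, $t6, 7: $t6=(-7)-7=-14
after xor $t7, $t7, 5: $t7=0^5=5
after sub $t2, $t2, 1: $t2=3-1=2
cmp $t2, 0  (cmp 2,0)
bgt top: taken
after sub $t6, $t6, 7: $t6=(-14)-7=-21
after xor $t7, $t7, 5: $t7=5^5=0
after sub $t2, $t2, 1: $t2=2-1=1
cmp $t2, 0  (cmp 1,0)
bgt top: taken
after sub $t6, $t6, 7: $t6=(-21)-7=-28
after xor $t7, $t7, 5: $t7=0^5=5
after sub $t2, $t2, 1: $t2=1-1=0
cmp $t2, 0  (cmp 0,0)
bgt top: not taken
halt.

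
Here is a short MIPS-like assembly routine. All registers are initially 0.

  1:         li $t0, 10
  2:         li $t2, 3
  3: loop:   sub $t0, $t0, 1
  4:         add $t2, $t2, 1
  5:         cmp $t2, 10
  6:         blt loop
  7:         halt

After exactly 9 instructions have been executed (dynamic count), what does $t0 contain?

after li $t0, 10: $t0=10
after li $t2, 3: $t2=3
after sub $t0, $t0, 1: $t0=10-1=9
after add $t2, $t2, 1: $t2=3+1=4
cmp $t2, 10  (cmp 4,10)
blt loop: taken
after sub $t0, $t0, 1: $t0=9-1=8
after add $t2, $t2, 1: $t2=4+1=5
cmp $t2, 10  (cmp 5,10)
After step 9: $t0 = 8.

8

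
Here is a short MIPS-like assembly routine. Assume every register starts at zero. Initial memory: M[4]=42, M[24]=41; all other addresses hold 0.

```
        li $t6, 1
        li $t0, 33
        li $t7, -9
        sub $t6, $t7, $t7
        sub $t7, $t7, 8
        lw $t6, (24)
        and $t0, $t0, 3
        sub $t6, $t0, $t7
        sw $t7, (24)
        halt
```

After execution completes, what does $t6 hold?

li $t6, 1 → $t6=1
li $t0, 33 → $t0=33
li $t7, -9 → $t7=-9
sub $t6, $t7, $t7 → $t6=(-9)-(-9)=0
sub $t7, $t7, 8 → $t7=(-9)-8=-17
lw $t6, (24) → $t6=M[24]=41
and $t0, $t0, 3 → $t0=33&3=1
sub $t6, $t0, $t7 → $t6=1-(-17)=18
sw $t7, (24) → M[24]=-17
halt.

18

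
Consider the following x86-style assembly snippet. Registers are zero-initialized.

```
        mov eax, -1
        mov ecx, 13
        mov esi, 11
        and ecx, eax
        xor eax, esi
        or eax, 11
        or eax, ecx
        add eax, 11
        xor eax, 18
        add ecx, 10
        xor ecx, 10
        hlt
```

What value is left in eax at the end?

24

eax=-1
ecx=13
esi=11
ecx=13&(-1)=13
eax=(-1)^11=-12
eax=(-12)|11=-1
eax=(-1)|13=-1
eax=(-1)+11=10
eax=10^18=24
ecx=13+10=23
ecx=23^10=29
halt.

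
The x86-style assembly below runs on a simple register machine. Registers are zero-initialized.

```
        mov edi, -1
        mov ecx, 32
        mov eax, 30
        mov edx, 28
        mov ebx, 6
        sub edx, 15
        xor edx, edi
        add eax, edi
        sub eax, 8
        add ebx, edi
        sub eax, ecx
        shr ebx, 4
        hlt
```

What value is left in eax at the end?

-11

after mov edi, -1: edi=-1
after mov ecx, 32: ecx=32
after mov eax, 30: eax=30
after mov edx, 28: edx=28
after mov ebx, 6: ebx=6
after sub edx, 15: edx=28-15=13
after xor edx, edi: edx=13^(-1)=-14
after add eax, edi: eax=30+(-1)=29
after sub eax, 8: eax=29-8=21
after add ebx, edi: ebx=6+(-1)=5
after sub eax, ecx: eax=21-32=-11
after shr ebx, 4: ebx=5>>4=0
halt.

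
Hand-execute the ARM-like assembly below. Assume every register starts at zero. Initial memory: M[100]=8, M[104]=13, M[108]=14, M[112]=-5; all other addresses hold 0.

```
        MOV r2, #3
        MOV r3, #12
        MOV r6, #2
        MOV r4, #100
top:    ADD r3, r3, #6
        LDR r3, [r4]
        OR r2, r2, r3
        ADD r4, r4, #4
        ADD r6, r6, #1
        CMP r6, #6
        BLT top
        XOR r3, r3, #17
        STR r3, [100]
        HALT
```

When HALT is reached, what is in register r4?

after MOV r2, #3: r2=3
after MOV r3, #12: r3=12
after MOV r6, #2: r6=2
after MOV r4, #100: r4=100
after ADD r3, r3, #6: r3=12+6=18
after LDR r3, [r4]: r3=M[100]=8
after OR r2, r2, r3: r2=3|8=11
after ADD r4, r4, #4: r4=100+4=104
after ADD r6, r6, #1: r6=2+1=3
CMP r6, #6  (cmp 3,6)
BLT top: taken
after ADD r3, r3, #6: r3=8+6=14
after LDR r3, [r4]: r3=M[104]=13
after OR r2, r2, r3: r2=11|13=15
after ADD r4, r4, #4: r4=104+4=108
after ADD r6, r6, #1: r6=3+1=4
CMP r6, #6  (cmp 4,6)
BLT top: taken
after ADD r3, r3, #6: r3=13+6=19
after LDR r3, [r4]: r3=M[108]=14
after OR r2, r2, r3: r2=15|14=15
after ADD r4, r4, #4: r4=108+4=112
after ADD r6, r6, #1: r6=4+1=5
CMP r6, #6  (cmp 5,6)
BLT top: taken
after ADD r3, r3, #6: r3=14+6=20
after LDR r3, [r4]: r3=M[112]=-5
after OR r2, r2, r3: r2=15|(-5)=-1
after ADD r4, r4, #4: r4=112+4=116
after ADD r6, r6, #1: r6=5+1=6
CMP r6, #6  (cmp 6,6)
BLT top: not taken
after XOR r3, r3, #17: r3=(-5)^17=-22
STR r3, [100] → M[100]=-22
halt.

116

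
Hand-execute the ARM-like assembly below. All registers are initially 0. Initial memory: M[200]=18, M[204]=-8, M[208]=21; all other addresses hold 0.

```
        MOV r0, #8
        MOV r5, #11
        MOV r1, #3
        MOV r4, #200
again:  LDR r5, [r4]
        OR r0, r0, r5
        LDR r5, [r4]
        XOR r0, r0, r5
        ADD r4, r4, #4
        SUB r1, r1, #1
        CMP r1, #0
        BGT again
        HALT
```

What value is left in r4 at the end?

212

MOV r0, #8 → r0=8
MOV r5, #11 → r5=11
MOV r1, #3 → r1=3
MOV r4, #200 → r4=200
LDR r5, [r4] → r5=M[200]=18
OR r0, r0, r5 → r0=8|18=26
LDR r5, [r4] → r5=M[200]=18
XOR r0, r0, r5 → r0=26^18=8
ADD r4, r4, #4 → r4=200+4=204
SUB r1, r1, #1 → r1=3-1=2
CMP r1, #0  (cmp 2,0)
BGT again: taken
LDR r5, [r4] → r5=M[204]=-8
OR r0, r0, r5 → r0=8|(-8)=-8
LDR r5, [r4] → r5=M[204]=-8
XOR r0, r0, r5 → r0=(-8)^(-8)=0
ADD r4, r4, #4 → r4=204+4=208
SUB r1, r1, #1 → r1=2-1=1
CMP r1, #0  (cmp 1,0)
BGT again: taken
LDR r5, [r4] → r5=M[208]=21
OR r0, r0, r5 → r0=0|21=21
LDR r5, [r4] → r5=M[208]=21
XOR r0, r0, r5 → r0=21^21=0
ADD r4, r4, #4 → r4=208+4=212
SUB r1, r1, #1 → r1=1-1=0
CMP r1, #0  (cmp 0,0)
BGT again: not taken
halt.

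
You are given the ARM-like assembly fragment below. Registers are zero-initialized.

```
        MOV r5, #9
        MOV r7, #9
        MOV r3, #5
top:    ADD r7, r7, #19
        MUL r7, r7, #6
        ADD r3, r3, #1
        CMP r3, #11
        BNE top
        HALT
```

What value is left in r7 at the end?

MOV r5, #9 → r5=9
MOV r7, #9 → r7=9
MOV r3, #5 → r3=5
ADD r7, r7, #19 → r7=9+19=28
MUL r7, r7, #6 → r7=28*6=168
ADD r3, r3, #1 → r3=5+1=6
CMP r3, #11  (cmp 6,11)
BNE top: taken
ADD r7, r7, #19 → r7=168+19=187
MUL r7, r7, #6 → r7=187*6=1122
ADD r3, r3, #1 → r3=6+1=7
CMP r3, #11  (cmp 7,11)
BNE top: taken
ADD r7, r7, #19 → r7=1122+19=1141
MUL r7, r7, #6 → r7=1141*6=6846
ADD r3, r3, #1 → r3=7+1=8
CMP r3, #11  (cmp 8,11)
BNE top: taken
ADD r7, r7, #19 → r7=6846+19=6865
MUL r7, r7, #6 → r7=6865*6=41190
ADD r3, r3, #1 → r3=8+1=9
CMP r3, #11  (cmp 9,11)
BNE top: taken
ADD r7, r7, #19 → r7=41190+19=41209
MUL r7, r7, #6 → r7=41209*6=247254
ADD r3, r3, #1 → r3=9+1=10
CMP r3, #11  (cmp 10,11)
BNE top: taken
ADD r7, r7, #19 → r7=247254+19=247273
MUL r7, r7, #6 → r7=247273*6=1483638
ADD r3, r3, #1 → r3=10+1=11
CMP r3, #11  (cmp 11,11)
BNE top: not taken
halt.

1483638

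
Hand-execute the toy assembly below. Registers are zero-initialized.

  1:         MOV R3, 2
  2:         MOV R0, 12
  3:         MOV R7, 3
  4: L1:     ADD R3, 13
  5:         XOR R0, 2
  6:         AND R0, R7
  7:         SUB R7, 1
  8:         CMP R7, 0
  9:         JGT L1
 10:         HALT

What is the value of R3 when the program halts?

41

after MOV R3, 2: R3=2
after MOV R0, 12: R0=12
after MOV R7, 3: R7=3
after ADD R3, 13: R3=2+13=15
after XOR R0, 2: R0=12^2=14
after AND R0, R7: R0=14&3=2
after SUB R7, 1: R7=3-1=2
CMP R7, 0  (cmp 2,0)
JGT L1: taken
after ADD R3, 13: R3=15+13=28
after XOR R0, 2: R0=2^2=0
after AND R0, R7: R0=0&2=0
after SUB R7, 1: R7=2-1=1
CMP R7, 0  (cmp 1,0)
JGT L1: taken
after ADD R3, 13: R3=28+13=41
after XOR R0, 2: R0=0^2=2
after AND R0, R7: R0=2&1=0
after SUB R7, 1: R7=1-1=0
CMP R7, 0  (cmp 0,0)
JGT L1: not taken
halt.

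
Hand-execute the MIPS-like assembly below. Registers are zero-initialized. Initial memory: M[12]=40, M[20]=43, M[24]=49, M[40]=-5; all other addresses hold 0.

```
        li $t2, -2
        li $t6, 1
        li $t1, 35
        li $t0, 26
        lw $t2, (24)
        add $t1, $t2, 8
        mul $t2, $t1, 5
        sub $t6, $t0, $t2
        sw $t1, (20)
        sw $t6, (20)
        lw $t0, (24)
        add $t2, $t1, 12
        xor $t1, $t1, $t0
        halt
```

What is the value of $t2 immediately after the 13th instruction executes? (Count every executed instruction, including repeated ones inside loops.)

69

li $t2, -2 → $t2=-2
li $t6, 1 → $t6=1
li $t1, 35 → $t1=35
li $t0, 26 → $t0=26
lw $t2, (24) → $t2=M[24]=49
add $t1, $t2, 8 → $t1=49+8=57
mul $t2, $t1, 5 → $t2=57*5=285
sub $t6, $t0, $t2 → $t6=26-285=-259
sw $t1, (20) → M[20]=57
sw $t6, (20) → M[20]=-259
lw $t0, (24) → $t0=M[24]=49
add $t2, $t1, 12 → $t2=57+12=69
xor $t1, $t1, $t0 → $t1=57^49=8
After step 13: $t2 = 69.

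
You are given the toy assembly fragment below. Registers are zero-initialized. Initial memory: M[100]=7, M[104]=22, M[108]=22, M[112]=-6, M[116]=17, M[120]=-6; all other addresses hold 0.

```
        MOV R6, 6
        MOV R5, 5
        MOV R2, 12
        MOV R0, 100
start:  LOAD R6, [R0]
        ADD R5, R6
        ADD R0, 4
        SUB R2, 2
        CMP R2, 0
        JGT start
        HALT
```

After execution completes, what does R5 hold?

61

R6=6
R5=5
R2=12
R0=100
R6=M[100]=7
R5=5+7=12
R0=100+4=104
R2=12-2=10
CMP R2, 0  (cmp 10,0)
JGT start: taken
R6=M[104]=22
R5=12+22=34
R0=104+4=108
R2=10-2=8
CMP R2, 0  (cmp 8,0)
JGT start: taken
R6=M[108]=22
R5=34+22=56
R0=108+4=112
R2=8-2=6
CMP R2, 0  (cmp 6,0)
JGT start: taken
R6=M[112]=-6
R5=56+(-6)=50
R0=112+4=116
R2=6-2=4
CMP R2, 0  (cmp 4,0)
JGT start: taken
R6=M[116]=17
R5=50+17=67
R0=116+4=120
R2=4-2=2
CMP R2, 0  (cmp 2,0)
JGT start: taken
R6=M[120]=-6
R5=67+(-6)=61
R0=120+4=124
R2=2-2=0
CMP R2, 0  (cmp 0,0)
JGT start: not taken
halt.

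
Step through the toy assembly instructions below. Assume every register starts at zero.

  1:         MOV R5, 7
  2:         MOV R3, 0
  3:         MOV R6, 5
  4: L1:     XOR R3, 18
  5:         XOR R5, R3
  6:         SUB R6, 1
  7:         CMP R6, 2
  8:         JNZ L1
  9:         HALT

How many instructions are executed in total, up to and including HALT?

MOV R5, 7 → R5=7
MOV R3, 0 → R3=0
MOV R6, 5 → R6=5
XOR R3, 18 → R3=0^18=18
XOR R5, R3 → R5=7^18=21
SUB R6, 1 → R6=5-1=4
CMP R6, 2  (cmp 4,2)
JNZ L1: taken
XOR R3, 18 → R3=18^18=0
XOR R5, R3 → R5=21^0=21
SUB R6, 1 → R6=4-1=3
CMP R6, 2  (cmp 3,2)
JNZ L1: taken
XOR R3, 18 → R3=0^18=18
XOR R5, R3 → R5=21^18=7
SUB R6, 1 → R6=3-1=2
CMP R6, 2  (cmp 2,2)
JNZ L1: not taken
halt.
Total executed instructions: 19.

19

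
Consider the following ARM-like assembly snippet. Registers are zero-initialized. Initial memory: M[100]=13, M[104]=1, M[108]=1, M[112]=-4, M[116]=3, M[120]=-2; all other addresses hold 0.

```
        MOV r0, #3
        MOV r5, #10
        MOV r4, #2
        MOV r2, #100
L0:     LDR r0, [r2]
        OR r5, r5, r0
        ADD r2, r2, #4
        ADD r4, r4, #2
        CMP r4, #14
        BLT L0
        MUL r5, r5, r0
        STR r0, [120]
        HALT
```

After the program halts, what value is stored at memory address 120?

-2

MOV r0, #3 → r0=3
MOV r5, #10 → r5=10
MOV r4, #2 → r4=2
MOV r2, #100 → r2=100
LDR r0, [r2] → r0=M[100]=13
OR r5, r5, r0 → r5=10|13=15
ADD r2, r2, #4 → r2=100+4=104
ADD r4, r4, #2 → r4=2+2=4
CMP r4, #14  (cmp 4,14)
BLT L0: taken
LDR r0, [r2] → r0=M[104]=1
OR r5, r5, r0 → r5=15|1=15
ADD r2, r2, #4 → r2=104+4=108
ADD r4, r4, #2 → r4=4+2=6
CMP r4, #14  (cmp 6,14)
BLT L0: taken
LDR r0, [r2] → r0=M[108]=1
OR r5, r5, r0 → r5=15|1=15
ADD r2, r2, #4 → r2=108+4=112
ADD r4, r4, #2 → r4=6+2=8
CMP r4, #14  (cmp 8,14)
BLT L0: taken
LDR r0, [r2] → r0=M[112]=-4
OR r5, r5, r0 → r5=15|(-4)=-1
ADD r2, r2, #4 → r2=112+4=116
ADD r4, r4, #2 → r4=8+2=10
CMP r4, #14  (cmp 10,14)
BLT L0: taken
LDR r0, [r2] → r0=M[116]=3
OR r5, r5, r0 → r5=(-1)|3=-1
ADD r2, r2, #4 → r2=116+4=120
ADD r4, r4, #2 → r4=10+2=12
CMP r4, #14  (cmp 12,14)
BLT L0: taken
LDR r0, [r2] → r0=M[120]=-2
OR r5, r5, r0 → r5=(-1)|(-2)=-1
ADD r2, r2, #4 → r2=120+4=124
ADD r4, r4, #2 → r4=12+2=14
CMP r4, #14  (cmp 14,14)
BLT L0: not taken
MUL r5, r5, r0 → r5=(-1)*(-2)=2
STR r0, [120] → M[120]=-2
halt.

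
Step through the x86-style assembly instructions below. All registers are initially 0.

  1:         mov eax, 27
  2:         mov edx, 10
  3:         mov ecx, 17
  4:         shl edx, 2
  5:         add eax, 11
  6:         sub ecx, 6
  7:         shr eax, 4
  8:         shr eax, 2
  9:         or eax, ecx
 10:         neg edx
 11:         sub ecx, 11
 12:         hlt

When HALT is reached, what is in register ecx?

0

eax=27
edx=10
ecx=17
edx=10<<2=40
eax=27+11=38
ecx=17-6=11
eax=38>>4=2
eax=2>>2=0
eax=0|11=11
edx=-(40)=-40
ecx=11-11=0
halt.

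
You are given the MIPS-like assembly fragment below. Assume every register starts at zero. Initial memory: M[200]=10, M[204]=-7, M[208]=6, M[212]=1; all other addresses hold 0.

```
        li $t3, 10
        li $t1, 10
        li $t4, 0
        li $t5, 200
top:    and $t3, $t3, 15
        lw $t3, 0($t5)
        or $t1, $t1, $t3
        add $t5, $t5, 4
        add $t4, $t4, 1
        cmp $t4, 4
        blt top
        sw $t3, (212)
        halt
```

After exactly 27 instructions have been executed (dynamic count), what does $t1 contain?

-1

li $t3, 10 → $t3=10
li $t1, 10 → $t1=10
li $t4, 0 → $t4=0
li $t5, 200 → $t5=200
and $t3, $t3, 15 → $t3=10&15=10
lw $t3, 0($t5) → $t3=M[200]=10
or $t1, $t1, $t3 → $t1=10|10=10
add $t5, $t5, 4 → $t5=200+4=204
add $t4, $t4, 1 → $t4=0+1=1
cmp $t4, 4  (cmp 1,4)
blt top: taken
and $t3, $t3, 15 → $t3=10&15=10
lw $t3, 0($t5) → $t3=M[204]=-7
or $t1, $t1, $t3 → $t1=10|(-7)=-5
add $t5, $t5, 4 → $t5=204+4=208
add $t4, $t4, 1 → $t4=1+1=2
cmp $t4, 4  (cmp 2,4)
blt top: taken
and $t3, $t3, 15 → $t3=(-7)&15=9
lw $t3, 0($t5) → $t3=M[208]=6
or $t1, $t1, $t3 → $t1=(-5)|6=-1
add $t5, $t5, 4 → $t5=208+4=212
add $t4, $t4, 1 → $t4=2+1=3
cmp $t4, 4  (cmp 3,4)
blt top: taken
and $t3, $t3, 15 → $t3=6&15=6
lw $t3, 0($t5) → $t3=M[212]=1
After step 27: $t1 = -1.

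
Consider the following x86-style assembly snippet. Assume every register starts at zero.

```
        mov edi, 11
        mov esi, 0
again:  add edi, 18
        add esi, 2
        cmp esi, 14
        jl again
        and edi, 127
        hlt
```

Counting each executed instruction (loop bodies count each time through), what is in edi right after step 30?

137

edi=11
esi=0
edi=11+18=29
esi=0+2=2
cmp esi, 14  (cmp 2,14)
jl again: taken
edi=29+18=47
esi=2+2=4
cmp esi, 14  (cmp 4,14)
jl again: taken
edi=47+18=65
esi=4+2=6
cmp esi, 14  (cmp 6,14)
jl again: taken
edi=65+18=83
esi=6+2=8
cmp esi, 14  (cmp 8,14)
jl again: taken
edi=83+18=101
esi=8+2=10
cmp esi, 14  (cmp 10,14)
jl again: taken
edi=101+18=119
esi=10+2=12
cmp esi, 14  (cmp 12,14)
jl again: taken
edi=119+18=137
esi=12+2=14
cmp esi, 14  (cmp 14,14)
jl again: not taken
After step 30: edi = 137.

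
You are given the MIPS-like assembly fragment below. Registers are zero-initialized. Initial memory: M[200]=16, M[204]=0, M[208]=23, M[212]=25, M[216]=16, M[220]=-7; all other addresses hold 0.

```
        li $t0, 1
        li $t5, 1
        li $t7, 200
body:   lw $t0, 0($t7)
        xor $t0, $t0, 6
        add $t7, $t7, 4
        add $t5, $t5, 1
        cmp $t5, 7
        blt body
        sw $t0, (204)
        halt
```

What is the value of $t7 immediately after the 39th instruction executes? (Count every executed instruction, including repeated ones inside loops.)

after li $t0, 1: $t0=1
after li $t5, 1: $t5=1
after li $t7, 200: $t7=200
after lw $t0, 0($t7): $t0=M[200]=16
after xor $t0, $t0, 6: $t0=16^6=22
after add $t7, $t7, 4: $t7=200+4=204
after add $t5, $t5, 1: $t5=1+1=2
cmp $t5, 7  (cmp 2,7)
blt body: taken
after lw $t0, 0($t7): $t0=M[204]=0
after xor $t0, $t0, 6: $t0=0^6=6
after add $t7, $t7, 4: $t7=204+4=208
after add $t5, $t5, 1: $t5=2+1=3
cmp $t5, 7  (cmp 3,7)
blt body: taken
after lw $t0, 0($t7): $t0=M[208]=23
after xor $t0, $t0, 6: $t0=23^6=17
after add $t7, $t7, 4: $t7=208+4=212
after add $t5, $t5, 1: $t5=3+1=4
cmp $t5, 7  (cmp 4,7)
blt body: taken
after lw $t0, 0($t7): $t0=M[212]=25
after xor $t0, $t0, 6: $t0=25^6=31
after add $t7, $t7, 4: $t7=212+4=216
after add $t5, $t5, 1: $t5=4+1=5
cmp $t5, 7  (cmp 5,7)
blt body: taken
after lw $t0, 0($t7): $t0=M[216]=16
after xor $t0, $t0, 6: $t0=16^6=22
after add $t7, $t7, 4: $t7=216+4=220
after add $t5, $t5, 1: $t5=5+1=6
cmp $t5, 7  (cmp 6,7)
blt body: taken
after lw $t0, 0($t7): $t0=M[220]=-7
after xor $t0, $t0, 6: $t0=(-7)^6=-1
after add $t7, $t7, 4: $t7=220+4=224
after add $t5, $t5, 1: $t5=6+1=7
cmp $t5, 7  (cmp 7,7)
blt body: not taken
After step 39: $t7 = 224.

224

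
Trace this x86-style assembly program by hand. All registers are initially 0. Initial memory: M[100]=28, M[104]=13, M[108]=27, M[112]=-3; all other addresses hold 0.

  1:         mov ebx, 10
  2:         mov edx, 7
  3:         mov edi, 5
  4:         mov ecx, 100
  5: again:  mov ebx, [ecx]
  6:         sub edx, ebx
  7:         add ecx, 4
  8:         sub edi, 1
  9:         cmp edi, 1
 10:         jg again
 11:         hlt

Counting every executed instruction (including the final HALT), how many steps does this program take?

ebx=10
edx=7
edi=5
ecx=100
ebx=M[100]=28
edx=7-28=-21
ecx=100+4=104
edi=5-1=4
cmp edi, 1  (cmp 4,1)
jg again: taken
ebx=M[104]=13
edx=(-21)-13=-34
ecx=104+4=108
edi=4-1=3
cmp edi, 1  (cmp 3,1)
jg again: taken
ebx=M[108]=27
edx=(-34)-27=-61
ecx=108+4=112
edi=3-1=2
cmp edi, 1  (cmp 2,1)
jg again: taken
ebx=M[112]=-3
edx=(-61)-(-3)=-58
ecx=112+4=116
edi=2-1=1
cmp edi, 1  (cmp 1,1)
jg again: not taken
halt.
Total executed instructions: 29.

29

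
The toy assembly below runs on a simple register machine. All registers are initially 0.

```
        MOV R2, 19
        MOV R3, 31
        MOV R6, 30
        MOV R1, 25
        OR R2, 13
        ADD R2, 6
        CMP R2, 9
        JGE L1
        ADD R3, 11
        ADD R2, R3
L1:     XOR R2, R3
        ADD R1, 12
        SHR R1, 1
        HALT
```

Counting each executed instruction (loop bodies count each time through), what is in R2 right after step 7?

after MOV R2, 19: R2=19
after MOV R3, 31: R3=31
after MOV R6, 30: R6=30
after MOV R1, 25: R1=25
after OR R2, 13: R2=19|13=31
after ADD R2, 6: R2=31+6=37
CMP R2, 9  (cmp 37,9)
After step 7: R2 = 37.

37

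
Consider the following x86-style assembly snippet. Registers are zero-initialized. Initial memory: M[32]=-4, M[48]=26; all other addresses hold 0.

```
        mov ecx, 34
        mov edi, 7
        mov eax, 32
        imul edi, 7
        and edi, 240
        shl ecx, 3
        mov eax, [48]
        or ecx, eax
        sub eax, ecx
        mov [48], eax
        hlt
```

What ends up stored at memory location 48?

-256

after mov ecx, 34: ecx=34
after mov edi, 7: edi=7
after mov eax, 32: eax=32
after imul edi, 7: edi=7*7=49
after and edi, 240: edi=49&240=48
after shl ecx, 3: ecx=34<<3=272
after mov eax, [48]: eax=M[48]=26
after or ecx, eax: ecx=272|26=282
after sub eax, ecx: eax=26-282=-256
mov [48], eax → M[48]=-256
halt.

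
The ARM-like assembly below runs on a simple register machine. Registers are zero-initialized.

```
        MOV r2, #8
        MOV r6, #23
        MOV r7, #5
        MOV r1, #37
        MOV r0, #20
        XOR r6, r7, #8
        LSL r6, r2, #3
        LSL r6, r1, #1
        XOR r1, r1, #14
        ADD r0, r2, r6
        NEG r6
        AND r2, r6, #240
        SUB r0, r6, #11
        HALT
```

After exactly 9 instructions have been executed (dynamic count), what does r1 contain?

r2=8
r6=23
r7=5
r1=37
r0=20
r6=5^8=13
r6=8<<3=64
r6=37<<1=74
r1=37^14=43
After step 9: r1 = 43.

43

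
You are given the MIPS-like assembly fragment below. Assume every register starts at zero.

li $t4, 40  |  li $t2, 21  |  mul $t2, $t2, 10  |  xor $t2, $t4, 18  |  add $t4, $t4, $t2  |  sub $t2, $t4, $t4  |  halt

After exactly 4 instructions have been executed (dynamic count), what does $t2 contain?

58

$t4=40
$t2=21
$t2=21*10=210
$t2=40^18=58
After step 4: $t2 = 58.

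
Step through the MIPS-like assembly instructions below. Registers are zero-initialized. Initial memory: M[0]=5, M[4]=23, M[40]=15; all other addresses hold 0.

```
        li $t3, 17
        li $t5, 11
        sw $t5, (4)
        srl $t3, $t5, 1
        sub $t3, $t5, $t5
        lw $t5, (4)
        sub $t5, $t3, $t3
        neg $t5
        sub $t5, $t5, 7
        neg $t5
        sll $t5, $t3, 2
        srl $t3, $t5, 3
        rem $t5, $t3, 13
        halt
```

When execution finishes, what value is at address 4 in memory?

after li $t3, 17: $t3=17
after li $t5, 11: $t5=11
sw $t5, (4) → M[4]=11
after srl $t3, $t5, 1: $t3=11>>1=5
after sub $t3, $t5, $t5: $t3=11-11=0
after lw $t5, (4): $t5=M[4]=11
after sub $t5, $t3, $t3: $t5=0-0=0
after neg $t5: $t5=-(0)=0
after sub $t5, $t5, 7: $t5=0-7=-7
after neg $t5: $t5=-(-7)=7
after sll $t5, $t3, 2: $t5=0<<2=0
after srl $t3, $t5, 3: $t3=0>>3=0
after rem $t5, $t3, 13: $t5=0%13=0
halt.

11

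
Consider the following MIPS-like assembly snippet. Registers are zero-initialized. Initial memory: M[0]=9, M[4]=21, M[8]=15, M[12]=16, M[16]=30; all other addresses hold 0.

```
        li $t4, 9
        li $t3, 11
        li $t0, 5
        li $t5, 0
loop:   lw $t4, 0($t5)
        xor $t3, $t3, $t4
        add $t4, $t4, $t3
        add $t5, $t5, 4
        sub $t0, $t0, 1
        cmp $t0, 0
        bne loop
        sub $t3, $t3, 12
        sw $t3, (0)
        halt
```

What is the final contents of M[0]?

10

after li $t4, 9: $t4=9
after li $t3, 11: $t3=11
after li $t0, 5: $t0=5
after li $t5, 0: $t5=0
after lw $t4, 0($t5): $t4=M[0]=9
after xor $t3, $t3, $t4: $t3=11^9=2
after add $t4, $t4, $t3: $t4=9+2=11
after add $t5, $t5, 4: $t5=0+4=4
after sub $t0, $t0, 1: $t0=5-1=4
cmp $t0, 0  (cmp 4,0)
bne loop: taken
after lw $t4, 0($t5): $t4=M[4]=21
after xor $t3, $t3, $t4: $t3=2^21=23
after add $t4, $t4, $t3: $t4=21+23=44
after add $t5, $t5, 4: $t5=4+4=8
after sub $t0, $t0, 1: $t0=4-1=3
cmp $t0, 0  (cmp 3,0)
bne loop: taken
after lw $t4, 0($t5): $t4=M[8]=15
after xor $t3, $t3, $t4: $t3=23^15=24
after add $t4, $t4, $t3: $t4=15+24=39
after add $t5, $t5, 4: $t5=8+4=12
after sub $t0, $t0, 1: $t0=3-1=2
cmp $t0, 0  (cmp 2,0)
bne loop: taken
after lw $t4, 0($t5): $t4=M[12]=16
after xor $t3, $t3, $t4: $t3=24^16=8
after add $t4, $t4, $t3: $t4=16+8=24
after add $t5, $t5, 4: $t5=12+4=16
after sub $t0, $t0, 1: $t0=2-1=1
cmp $t0, 0  (cmp 1,0)
bne loop: taken
after lw $t4, 0($t5): $t4=M[16]=30
after xor $t3, $t3, $t4: $t3=8^30=22
after add $t4, $t4, $t3: $t4=30+22=52
after add $t5, $t5, 4: $t5=16+4=20
after sub $t0, $t0, 1: $t0=1-1=0
cmp $t0, 0  (cmp 0,0)
bne loop: not taken
after sub $t3, $t3, 12: $t3=22-12=10
sw $t3, (0) → M[0]=10
halt.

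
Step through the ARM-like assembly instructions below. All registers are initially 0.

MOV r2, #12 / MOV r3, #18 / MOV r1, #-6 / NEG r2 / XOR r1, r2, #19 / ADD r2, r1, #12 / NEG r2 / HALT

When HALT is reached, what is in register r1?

MOV r2, #12 → r2=12
MOV r3, #18 → r3=18
MOV r1, #-6 → r1=-6
NEG r2 → r2=-(12)=-12
XOR r1, r2, #19 → r1=(-12)^19=-25
ADD r2, r1, #12 → r2=(-25)+12=-13
NEG r2 → r2=-(-13)=13
halt.

-25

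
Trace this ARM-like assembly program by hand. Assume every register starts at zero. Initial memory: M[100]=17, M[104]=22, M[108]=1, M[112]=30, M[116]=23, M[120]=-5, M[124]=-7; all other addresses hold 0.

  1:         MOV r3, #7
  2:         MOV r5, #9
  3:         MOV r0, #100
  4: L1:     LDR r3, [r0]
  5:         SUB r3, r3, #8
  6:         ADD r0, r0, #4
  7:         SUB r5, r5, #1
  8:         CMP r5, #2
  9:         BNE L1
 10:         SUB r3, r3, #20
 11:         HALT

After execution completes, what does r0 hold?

128

MOV r3, #7 → r3=7
MOV r5, #9 → r5=9
MOV r0, #100 → r0=100
LDR r3, [r0] → r3=M[100]=17
SUB r3, r3, #8 → r3=17-8=9
ADD r0, r0, #4 → r0=100+4=104
SUB r5, r5, #1 → r5=9-1=8
CMP r5, #2  (cmp 8,2)
BNE L1: taken
LDR r3, [r0] → r3=M[104]=22
SUB r3, r3, #8 → r3=22-8=14
ADD r0, r0, #4 → r0=104+4=108
SUB r5, r5, #1 → r5=8-1=7
CMP r5, #2  (cmp 7,2)
BNE L1: taken
LDR r3, [r0] → r3=M[108]=1
SUB r3, r3, #8 → r3=1-8=-7
ADD r0, r0, #4 → r0=108+4=112
SUB r5, r5, #1 → r5=7-1=6
CMP r5, #2  (cmp 6,2)
BNE L1: taken
LDR r3, [r0] → r3=M[112]=30
SUB r3, r3, #8 → r3=30-8=22
ADD r0, r0, #4 → r0=112+4=116
SUB r5, r5, #1 → r5=6-1=5
CMP r5, #2  (cmp 5,2)
BNE L1: taken
LDR r3, [r0] → r3=M[116]=23
SUB r3, r3, #8 → r3=23-8=15
ADD r0, r0, #4 → r0=116+4=120
SUB r5, r5, #1 → r5=5-1=4
CMP r5, #2  (cmp 4,2)
BNE L1: taken
LDR r3, [r0] → r3=M[120]=-5
SUB r3, r3, #8 → r3=(-5)-8=-13
ADD r0, r0, #4 → r0=120+4=124
SUB r5, r5, #1 → r5=4-1=3
CMP r5, #2  (cmp 3,2)
BNE L1: taken
LDR r3, [r0] → r3=M[124]=-7
SUB r3, r3, #8 → r3=(-7)-8=-15
ADD r0, r0, #4 → r0=124+4=128
SUB r5, r5, #1 → r5=3-1=2
CMP r5, #2  (cmp 2,2)
BNE L1: not taken
SUB r3, r3, #20 → r3=(-15)-20=-35
halt.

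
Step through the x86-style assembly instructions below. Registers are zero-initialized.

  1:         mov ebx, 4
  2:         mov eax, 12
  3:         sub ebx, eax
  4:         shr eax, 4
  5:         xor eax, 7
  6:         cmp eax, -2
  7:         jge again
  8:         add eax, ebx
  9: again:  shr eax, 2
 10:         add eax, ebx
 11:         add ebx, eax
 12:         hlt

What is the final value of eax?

mov ebx, 4 → ebx=4
mov eax, 12 → eax=12
sub ebx, eax → ebx=4-12=-8
shr eax, 4 → eax=12>>4=0
xor eax, 7 → eax=0^7=7
cmp eax, -2  (cmp 7,-2)
jge again: taken
shr eax, 2 → eax=7>>2=1
add eax, ebx → eax=1+(-8)=-7
add ebx, eax → ebx=(-8)+(-7)=-15
halt.

-7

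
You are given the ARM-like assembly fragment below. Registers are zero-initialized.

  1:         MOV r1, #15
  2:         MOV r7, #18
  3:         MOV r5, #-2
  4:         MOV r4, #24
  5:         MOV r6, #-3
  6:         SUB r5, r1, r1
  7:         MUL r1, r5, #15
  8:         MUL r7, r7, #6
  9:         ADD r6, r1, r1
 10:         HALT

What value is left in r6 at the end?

0

r1=15
r7=18
r5=-2
r4=24
r6=-3
r5=15-15=0
r1=0*15=0
r7=18*6=108
r6=0+0=0
halt.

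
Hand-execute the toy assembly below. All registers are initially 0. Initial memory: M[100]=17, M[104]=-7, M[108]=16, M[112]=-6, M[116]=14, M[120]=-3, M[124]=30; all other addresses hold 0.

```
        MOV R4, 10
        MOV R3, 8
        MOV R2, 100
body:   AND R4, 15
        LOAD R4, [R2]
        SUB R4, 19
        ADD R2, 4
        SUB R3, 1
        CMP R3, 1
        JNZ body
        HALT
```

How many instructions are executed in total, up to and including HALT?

53

MOV R4, 10 → R4=10
MOV R3, 8 → R3=8
MOV R2, 100 → R2=100
AND R4, 15 → R4=10&15=10
LOAD R4, [R2] → R4=M[100]=17
SUB R4, 19 → R4=17-19=-2
ADD R2, 4 → R2=100+4=104
SUB R3, 1 → R3=8-1=7
CMP R3, 1  (cmp 7,1)
JNZ body: taken
AND R4, 15 → R4=(-2)&15=14
LOAD R4, [R2] → R4=M[104]=-7
SUB R4, 19 → R4=(-7)-19=-26
ADD R2, 4 → R2=104+4=108
SUB R3, 1 → R3=7-1=6
CMP R3, 1  (cmp 6,1)
JNZ body: taken
AND R4, 15 → R4=(-26)&15=6
LOAD R4, [R2] → R4=M[108]=16
SUB R4, 19 → R4=16-19=-3
ADD R2, 4 → R2=108+4=112
SUB R3, 1 → R3=6-1=5
CMP R3, 1  (cmp 5,1)
JNZ body: taken
AND R4, 15 → R4=(-3)&15=13
LOAD R4, [R2] → R4=M[112]=-6
SUB R4, 19 → R4=(-6)-19=-25
ADD R2, 4 → R2=112+4=116
SUB R3, 1 → R3=5-1=4
CMP R3, 1  (cmp 4,1)
JNZ body: taken
AND R4, 15 → R4=(-25)&15=7
LOAD R4, [R2] → R4=M[116]=14
SUB R4, 19 → R4=14-19=-5
ADD R2, 4 → R2=116+4=120
SUB R3, 1 → R3=4-1=3
CMP R3, 1  (cmp 3,1)
JNZ body: taken
AND R4, 15 → R4=(-5)&15=11
LOAD R4, [R2] → R4=M[120]=-3
SUB R4, 19 → R4=(-3)-19=-22
ADD R2, 4 → R2=120+4=124
SUB R3, 1 → R3=3-1=2
CMP R3, 1  (cmp 2,1)
JNZ body: taken
AND R4, 15 → R4=(-22)&15=10
LOAD R4, [R2] → R4=M[124]=30
SUB R4, 19 → R4=30-19=11
ADD R2, 4 → R2=124+4=128
SUB R3, 1 → R3=2-1=1
CMP R3, 1  (cmp 1,1)
JNZ body: not taken
halt.
Total executed instructions: 53.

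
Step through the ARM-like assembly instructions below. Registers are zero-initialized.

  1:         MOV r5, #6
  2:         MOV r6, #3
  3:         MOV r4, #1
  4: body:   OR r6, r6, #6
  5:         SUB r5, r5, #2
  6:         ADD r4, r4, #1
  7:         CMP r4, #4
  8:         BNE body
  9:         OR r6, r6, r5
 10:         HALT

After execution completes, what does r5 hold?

0

r5=6
r6=3
r4=1
r6=3|6=7
r5=6-2=4
r4=1+1=2
CMP r4, #4  (cmp 2,4)
BNE body: taken
r6=7|6=7
r5=4-2=2
r4=2+1=3
CMP r4, #4  (cmp 3,4)
BNE body: taken
r6=7|6=7
r5=2-2=0
r4=3+1=4
CMP r4, #4  (cmp 4,4)
BNE body: not taken
r6=7|0=7
halt.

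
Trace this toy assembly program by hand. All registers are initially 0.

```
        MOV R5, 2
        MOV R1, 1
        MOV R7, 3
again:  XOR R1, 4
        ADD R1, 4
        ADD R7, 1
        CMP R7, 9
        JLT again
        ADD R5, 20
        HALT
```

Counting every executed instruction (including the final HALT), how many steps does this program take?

35

after MOV R5, 2: R5=2
after MOV R1, 1: R1=1
after MOV R7, 3: R7=3
after XOR R1, 4: R1=1^4=5
after ADD R1, 4: R1=5+4=9
after ADD R7, 1: R7=3+1=4
CMP R7, 9  (cmp 4,9)
JLT again: taken
after XOR R1, 4: R1=9^4=13
after ADD R1, 4: R1=13+4=17
after ADD R7, 1: R7=4+1=5
CMP R7, 9  (cmp 5,9)
JLT again: taken
after XOR R1, 4: R1=17^4=21
after ADD R1, 4: R1=21+4=25
after ADD R7, 1: R7=5+1=6
CMP R7, 9  (cmp 6,9)
JLT again: taken
after XOR R1, 4: R1=25^4=29
after ADD R1, 4: R1=29+4=33
after ADD R7, 1: R7=6+1=7
CMP R7, 9  (cmp 7,9)
JLT again: taken
after XOR R1, 4: R1=33^4=37
after ADD R1, 4: R1=37+4=41
after ADD R7, 1: R7=7+1=8
CMP R7, 9  (cmp 8,9)
JLT again: taken
after XOR R1, 4: R1=41^4=45
after ADD R1, 4: R1=45+4=49
after ADD R7, 1: R7=8+1=9
CMP R7, 9  (cmp 9,9)
JLT again: not taken
after ADD R5, 20: R5=2+20=22
halt.
Total executed instructions: 35.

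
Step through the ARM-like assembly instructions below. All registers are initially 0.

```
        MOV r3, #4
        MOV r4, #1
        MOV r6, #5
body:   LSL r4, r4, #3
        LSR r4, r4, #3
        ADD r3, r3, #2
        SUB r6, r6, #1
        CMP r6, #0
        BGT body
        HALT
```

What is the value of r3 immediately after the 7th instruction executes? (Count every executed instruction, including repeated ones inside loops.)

MOV r3, #4 → r3=4
MOV r4, #1 → r4=1
MOV r6, #5 → r6=5
LSL r4, r4, #3 → r4=1<<3=8
LSR r4, r4, #3 → r4=8>>3=1
ADD r3, r3, #2 → r3=4+2=6
SUB r6, r6, #1 → r6=5-1=4
After step 7: r3 = 6.

6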